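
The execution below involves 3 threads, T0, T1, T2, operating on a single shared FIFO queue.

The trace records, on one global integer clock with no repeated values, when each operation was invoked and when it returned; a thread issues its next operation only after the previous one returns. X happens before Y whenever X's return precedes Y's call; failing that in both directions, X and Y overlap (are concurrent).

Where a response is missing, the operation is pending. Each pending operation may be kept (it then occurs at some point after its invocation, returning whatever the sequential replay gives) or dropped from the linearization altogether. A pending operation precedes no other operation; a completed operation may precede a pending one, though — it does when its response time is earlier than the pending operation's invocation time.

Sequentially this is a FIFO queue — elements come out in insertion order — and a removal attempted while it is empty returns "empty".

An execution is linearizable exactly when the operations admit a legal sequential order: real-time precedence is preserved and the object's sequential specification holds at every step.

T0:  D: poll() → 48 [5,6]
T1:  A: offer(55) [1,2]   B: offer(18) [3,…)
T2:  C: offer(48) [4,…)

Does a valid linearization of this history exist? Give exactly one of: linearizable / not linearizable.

through event 5 a valid linearization exists; event 6 (D responding at time 6) ends that
a single order respects real time; the 2 completed FIFO queue operations fail replay along it
including or dropping the 2 pending operations (B, C) in any combination fails
e.g. A, D (pending dropped): illegal at step 2, since D poll() → 48 cannot apply there

not linearizable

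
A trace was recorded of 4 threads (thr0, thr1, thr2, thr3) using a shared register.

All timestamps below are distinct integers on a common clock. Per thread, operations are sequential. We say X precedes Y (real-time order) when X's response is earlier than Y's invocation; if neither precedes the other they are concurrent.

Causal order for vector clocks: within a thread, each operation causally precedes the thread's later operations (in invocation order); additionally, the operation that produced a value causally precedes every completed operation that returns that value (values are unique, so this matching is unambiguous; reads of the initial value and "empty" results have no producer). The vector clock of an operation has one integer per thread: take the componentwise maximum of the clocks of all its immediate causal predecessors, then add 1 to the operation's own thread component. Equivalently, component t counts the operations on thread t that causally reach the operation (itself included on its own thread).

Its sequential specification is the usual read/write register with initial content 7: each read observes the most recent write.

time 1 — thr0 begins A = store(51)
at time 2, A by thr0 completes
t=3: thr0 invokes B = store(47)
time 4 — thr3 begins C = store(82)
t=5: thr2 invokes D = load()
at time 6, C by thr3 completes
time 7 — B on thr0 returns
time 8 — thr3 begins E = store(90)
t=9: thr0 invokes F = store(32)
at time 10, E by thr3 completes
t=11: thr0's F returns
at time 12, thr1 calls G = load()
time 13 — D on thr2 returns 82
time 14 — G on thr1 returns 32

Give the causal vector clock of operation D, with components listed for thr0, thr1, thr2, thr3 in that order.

C, invoked 4, has no incoming edges; only thr3's bump applies → (0, 0, 0, 1)
A, invoked 1, has no incoming edges; only thr0's bump applies → (1, 0, 0, 0)
E (invocation 8): componentwise max over VC(C)=(0, 0, 0, 1), +1 at thr3, giving (0, 0, 0, 2)
D (invocation 5): componentwise max over VC(C)=(0, 0, 0, 1), +1 at thr2, giving (0, 0, 1, 1)
B (invocation 3): componentwise max over VC(A)=(1, 0, 0, 0), +1 at thr0, giving (2, 0, 0, 0)
F (invocation 9): componentwise max over VC(B)=(2, 0, 0, 0), +1 at thr0, giving (3, 0, 0, 0)
G (invocation 12): componentwise max over VC(F)=(3, 0, 0, 0), +1 at thr1, giving (3, 1, 0, 0)
target: VC(D) = (0, 0, 1, 1)

(0, 0, 1, 1)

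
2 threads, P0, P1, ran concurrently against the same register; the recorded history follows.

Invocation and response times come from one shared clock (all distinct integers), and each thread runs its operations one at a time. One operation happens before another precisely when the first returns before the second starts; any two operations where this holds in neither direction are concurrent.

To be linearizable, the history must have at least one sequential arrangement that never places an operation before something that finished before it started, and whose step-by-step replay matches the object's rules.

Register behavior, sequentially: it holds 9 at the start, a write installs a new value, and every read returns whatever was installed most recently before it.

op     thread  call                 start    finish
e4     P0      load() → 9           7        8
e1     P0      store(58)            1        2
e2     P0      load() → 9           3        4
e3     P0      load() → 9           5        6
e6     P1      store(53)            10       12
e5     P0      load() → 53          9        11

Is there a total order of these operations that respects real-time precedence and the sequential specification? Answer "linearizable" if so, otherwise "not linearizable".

not linearizable

prefix check: 1..3 passes, 1..4 fails once e2's time-4 response joins
one real-time candidate order over the 2 completed operations — the register replay rejects it
for example e1, e2 fails at step 2: e2 load() → 9 is not legal there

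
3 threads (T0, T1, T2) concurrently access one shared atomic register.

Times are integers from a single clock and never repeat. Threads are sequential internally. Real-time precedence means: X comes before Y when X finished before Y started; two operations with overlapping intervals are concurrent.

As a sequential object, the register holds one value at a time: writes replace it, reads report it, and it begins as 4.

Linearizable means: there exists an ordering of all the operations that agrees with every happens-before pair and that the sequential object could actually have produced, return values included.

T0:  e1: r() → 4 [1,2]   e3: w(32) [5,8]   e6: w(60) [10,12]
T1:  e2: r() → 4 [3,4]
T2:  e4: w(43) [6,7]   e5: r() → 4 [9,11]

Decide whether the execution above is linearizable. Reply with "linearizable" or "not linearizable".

cut after 10 events: linearizable; cut after 11 events (e5 responds, time 11): not linearizable
the 5 completed operations admit 2 real-time orders; each fails the atomic register replay
including or dropping the 1 pending operation (e6) in any combination fails
one such order, e1, e2, e3, e4, e5 (pending dropped), breaks at step 5 where e5 r() → 4 is illegal
one such order, e1, e2, e4, e3, e5 (pending dropped), breaks at step 5 where e5 r() → 4 is illegal

not linearizable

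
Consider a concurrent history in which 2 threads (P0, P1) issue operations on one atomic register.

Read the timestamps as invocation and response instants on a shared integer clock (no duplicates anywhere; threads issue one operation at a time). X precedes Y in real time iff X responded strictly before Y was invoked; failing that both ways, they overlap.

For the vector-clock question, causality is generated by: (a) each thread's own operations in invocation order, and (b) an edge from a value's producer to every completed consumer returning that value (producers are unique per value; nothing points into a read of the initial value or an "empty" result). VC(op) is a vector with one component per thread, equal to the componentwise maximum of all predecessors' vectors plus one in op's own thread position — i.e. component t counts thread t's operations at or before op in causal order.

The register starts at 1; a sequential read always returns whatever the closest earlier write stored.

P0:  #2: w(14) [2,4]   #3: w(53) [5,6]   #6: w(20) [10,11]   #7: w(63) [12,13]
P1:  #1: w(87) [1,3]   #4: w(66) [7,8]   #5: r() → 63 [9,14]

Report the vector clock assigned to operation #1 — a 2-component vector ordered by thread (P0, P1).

(0, 1)

no predecessors for #1 (invoked 1): P1 increments from zero → (0, 1)
no predecessors for #2 (invoked 2): P0 increments from zero → (1, 0)
#4, invoked 7, takes VC(#1)=(0, 1) under max, adds 1 for P1 → (0, 2)
#3, invoked 5, takes VC(#2)=(1, 0) under max, adds 1 for P0 → (2, 0)
#6, invoked 10, takes VC(#3)=(2, 0) under max, adds 1 for P0 → (3, 0)
#7, invoked 12, takes VC(#6)=(3, 0) under max, adds 1 for P0 → (4, 0)
#5, invoked 9, takes VC(#4)=(0, 2), VC(#7)=(4, 0) under max, adds 1 for P1 → (4, 3)
target: VC(#1) = (0, 1)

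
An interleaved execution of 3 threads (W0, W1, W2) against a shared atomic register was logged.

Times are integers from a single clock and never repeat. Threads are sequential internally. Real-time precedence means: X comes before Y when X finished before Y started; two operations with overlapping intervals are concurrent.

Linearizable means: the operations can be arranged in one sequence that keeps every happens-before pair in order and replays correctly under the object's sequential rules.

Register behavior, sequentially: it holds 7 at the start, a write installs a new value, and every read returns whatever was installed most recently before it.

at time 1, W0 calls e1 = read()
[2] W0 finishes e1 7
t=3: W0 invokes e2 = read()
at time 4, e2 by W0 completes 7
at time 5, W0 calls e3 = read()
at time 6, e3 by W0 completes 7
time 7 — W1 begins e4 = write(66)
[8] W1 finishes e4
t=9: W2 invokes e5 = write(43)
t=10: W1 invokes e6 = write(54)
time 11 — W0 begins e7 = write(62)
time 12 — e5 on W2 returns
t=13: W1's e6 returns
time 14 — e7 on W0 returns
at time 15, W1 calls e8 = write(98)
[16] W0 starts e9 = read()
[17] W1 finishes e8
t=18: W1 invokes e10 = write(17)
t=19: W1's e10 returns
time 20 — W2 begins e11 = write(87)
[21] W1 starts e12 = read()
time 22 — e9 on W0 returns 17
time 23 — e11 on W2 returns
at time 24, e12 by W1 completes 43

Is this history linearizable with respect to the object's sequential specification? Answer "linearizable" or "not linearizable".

cut after 23 events: linearizable; cut after 24 events (e12 responds, time 24): not linearizable
12 completed operations, 60 real-time-consistent orders — every atomic register replay fails
one such order, e1, e2, e3, e4, e5, e6, e7, e8, e9, e10, e11, e12, breaks at step 9 where e9 read() → 17 is illegal
one such order, e1, e2, e3, e4, e5, e6, e7, e8, e9, e10, e12, e11, breaks at step 9 where e9 read() → 17 is illegal

not linearizable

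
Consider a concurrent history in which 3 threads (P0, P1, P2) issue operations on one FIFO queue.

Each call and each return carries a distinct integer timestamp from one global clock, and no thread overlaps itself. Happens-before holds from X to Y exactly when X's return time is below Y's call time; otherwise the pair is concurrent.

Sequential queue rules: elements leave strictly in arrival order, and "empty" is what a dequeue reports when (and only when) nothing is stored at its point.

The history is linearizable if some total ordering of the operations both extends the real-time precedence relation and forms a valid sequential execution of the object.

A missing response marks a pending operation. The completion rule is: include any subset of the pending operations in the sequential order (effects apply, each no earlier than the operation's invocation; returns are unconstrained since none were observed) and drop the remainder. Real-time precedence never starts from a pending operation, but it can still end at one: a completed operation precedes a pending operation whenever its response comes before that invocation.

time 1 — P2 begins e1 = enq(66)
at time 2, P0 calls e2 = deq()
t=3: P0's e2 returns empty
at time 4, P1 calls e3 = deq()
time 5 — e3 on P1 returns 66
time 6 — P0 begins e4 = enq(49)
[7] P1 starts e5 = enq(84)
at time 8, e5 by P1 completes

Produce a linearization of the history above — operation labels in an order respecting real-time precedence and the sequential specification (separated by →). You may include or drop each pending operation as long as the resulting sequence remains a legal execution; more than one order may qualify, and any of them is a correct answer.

e2 → e1 → e3 → e4 → e5

1. e2 deq() → empty, leaving queue <>
2. e1 enq(66) (pending, included), leaving queue <66>
3. e3 deq() → 66, leaving queue <>
4. e4 enq(49) (pending, included), leaving queue <49>
5. e5 enq(84), leaving queue <49,84>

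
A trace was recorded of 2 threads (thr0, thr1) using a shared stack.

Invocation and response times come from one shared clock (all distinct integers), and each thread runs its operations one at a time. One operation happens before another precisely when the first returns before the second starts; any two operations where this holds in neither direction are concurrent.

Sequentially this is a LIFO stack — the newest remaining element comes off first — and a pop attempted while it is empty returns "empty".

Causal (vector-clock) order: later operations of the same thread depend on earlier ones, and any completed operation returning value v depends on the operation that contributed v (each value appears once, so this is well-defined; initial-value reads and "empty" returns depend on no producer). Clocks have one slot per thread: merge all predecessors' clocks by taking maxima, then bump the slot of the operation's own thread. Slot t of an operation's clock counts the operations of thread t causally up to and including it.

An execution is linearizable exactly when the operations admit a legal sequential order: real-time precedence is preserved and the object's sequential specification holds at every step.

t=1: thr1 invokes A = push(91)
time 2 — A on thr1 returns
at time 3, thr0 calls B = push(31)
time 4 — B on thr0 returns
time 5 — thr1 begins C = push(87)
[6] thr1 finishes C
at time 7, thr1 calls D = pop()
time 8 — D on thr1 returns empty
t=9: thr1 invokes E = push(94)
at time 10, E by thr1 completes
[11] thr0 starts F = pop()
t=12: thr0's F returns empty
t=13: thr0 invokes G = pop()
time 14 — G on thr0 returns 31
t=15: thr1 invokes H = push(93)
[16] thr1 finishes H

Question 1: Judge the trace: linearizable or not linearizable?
not linearizable

the violation lands at event 8, D's response at time 8: events 1..7 linearize, events 1..8 do not
a single order respects real time; the 4 completed stack operations fail replay along it
e.g. A, B, C, D: illegal at step 4, since D pop() → empty cannot apply there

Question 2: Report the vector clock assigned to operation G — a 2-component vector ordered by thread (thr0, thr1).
Answer: (3, 0)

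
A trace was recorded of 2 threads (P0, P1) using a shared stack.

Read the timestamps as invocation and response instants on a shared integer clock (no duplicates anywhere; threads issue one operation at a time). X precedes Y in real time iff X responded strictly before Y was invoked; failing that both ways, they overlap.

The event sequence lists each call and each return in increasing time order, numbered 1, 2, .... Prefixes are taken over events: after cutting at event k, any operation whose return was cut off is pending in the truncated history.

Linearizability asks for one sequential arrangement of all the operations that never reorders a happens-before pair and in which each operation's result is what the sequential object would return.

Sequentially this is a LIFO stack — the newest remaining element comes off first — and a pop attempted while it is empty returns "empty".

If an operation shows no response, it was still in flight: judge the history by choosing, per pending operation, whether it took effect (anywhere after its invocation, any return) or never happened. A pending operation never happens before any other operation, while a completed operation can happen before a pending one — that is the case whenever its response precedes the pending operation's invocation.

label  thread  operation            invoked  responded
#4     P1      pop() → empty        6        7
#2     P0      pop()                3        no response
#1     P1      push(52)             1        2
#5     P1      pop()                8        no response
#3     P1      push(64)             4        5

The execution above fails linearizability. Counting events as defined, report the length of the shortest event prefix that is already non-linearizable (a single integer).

7

events 1..6 are linearizable, e.g. via #1, #2, #3:
step 1: #1 push(52) — stack <52>
step 2: #2 pop() (pending, included) — stack <>
step 3: #3 push(64) — stack <64>
once event 7 joins (#4's response, time 7), exhaustive search finds no witness
no completion choice of the 1 pending operation (#2) rescues it — every subset was tried
one such order, #1, #3, #4 (pending dropped), breaks at step 3 where #4 pop() → empty is illegal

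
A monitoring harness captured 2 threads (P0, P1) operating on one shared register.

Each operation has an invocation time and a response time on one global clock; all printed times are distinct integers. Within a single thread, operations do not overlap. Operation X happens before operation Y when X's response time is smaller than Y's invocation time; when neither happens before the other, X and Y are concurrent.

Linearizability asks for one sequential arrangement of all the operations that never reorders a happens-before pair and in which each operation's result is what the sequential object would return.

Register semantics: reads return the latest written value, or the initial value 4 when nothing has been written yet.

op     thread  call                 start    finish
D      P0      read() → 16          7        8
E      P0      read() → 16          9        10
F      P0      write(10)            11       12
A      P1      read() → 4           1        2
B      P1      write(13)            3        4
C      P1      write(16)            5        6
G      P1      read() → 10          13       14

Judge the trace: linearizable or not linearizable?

one valid linearization: A, B, C, D, E, F, G
1. A read() → 4, leaving value 4
2. B write(13), leaving value 13
3. C write(16), leaving value 16
4. D read() → 16, leaving value 16
5. E read() → 16, leaving value 16
6. F write(10), leaving value 10
7. G read() → 10, leaving value 10

linearizable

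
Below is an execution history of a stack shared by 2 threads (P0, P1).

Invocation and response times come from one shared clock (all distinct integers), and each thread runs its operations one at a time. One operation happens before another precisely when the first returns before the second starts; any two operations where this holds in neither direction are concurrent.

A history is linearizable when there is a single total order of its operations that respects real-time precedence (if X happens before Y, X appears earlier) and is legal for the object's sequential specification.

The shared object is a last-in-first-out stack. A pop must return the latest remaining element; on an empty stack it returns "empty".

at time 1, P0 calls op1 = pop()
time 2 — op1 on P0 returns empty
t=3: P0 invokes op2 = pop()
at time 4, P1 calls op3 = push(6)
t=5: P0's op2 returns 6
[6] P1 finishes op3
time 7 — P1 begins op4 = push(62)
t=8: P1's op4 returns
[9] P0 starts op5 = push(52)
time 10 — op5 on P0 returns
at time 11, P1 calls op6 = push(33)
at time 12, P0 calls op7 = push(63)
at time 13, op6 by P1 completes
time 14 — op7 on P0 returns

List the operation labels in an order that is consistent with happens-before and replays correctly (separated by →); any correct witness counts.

after step 1 (op1 pop() → empty): stack <>
after step 2 (op3 push(6)): stack <6>
after step 3 (op2 pop() → 6): stack <>
after step 4 (op4 push(62)): stack <62>
after step 5 (op5 push(52)): stack <62,52>
after step 6 (op6 push(33)): stack <62,52,33>
after step 7 (op7 push(63)): stack <62,52,33,63>

op1 → op3 → op2 → op4 → op5 → op6 → op7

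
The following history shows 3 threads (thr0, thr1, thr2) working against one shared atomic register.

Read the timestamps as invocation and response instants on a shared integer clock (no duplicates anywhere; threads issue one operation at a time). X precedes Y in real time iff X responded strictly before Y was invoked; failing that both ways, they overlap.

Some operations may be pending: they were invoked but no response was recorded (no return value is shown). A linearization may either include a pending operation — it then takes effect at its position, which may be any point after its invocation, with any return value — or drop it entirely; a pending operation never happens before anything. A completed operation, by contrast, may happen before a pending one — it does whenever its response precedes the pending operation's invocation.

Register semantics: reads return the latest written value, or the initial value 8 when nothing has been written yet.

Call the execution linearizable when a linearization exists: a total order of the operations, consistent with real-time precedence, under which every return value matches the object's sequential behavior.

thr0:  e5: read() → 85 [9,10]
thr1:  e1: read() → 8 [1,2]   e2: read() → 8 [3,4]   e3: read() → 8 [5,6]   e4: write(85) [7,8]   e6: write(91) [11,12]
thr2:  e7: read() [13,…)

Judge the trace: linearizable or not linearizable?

one valid linearization: e1, e2, e3, e4, e5, e6
after step 1 (e1 read() → 8): value 8
after step 2 (e2 read() → 8): value 8
after step 3 (e3 read() → 8): value 8
after step 4 (e4 write(85)): value 85
after step 5 (e5 read() → 85): value 85
after step 6 (e6 write(91)): value 91

linearizable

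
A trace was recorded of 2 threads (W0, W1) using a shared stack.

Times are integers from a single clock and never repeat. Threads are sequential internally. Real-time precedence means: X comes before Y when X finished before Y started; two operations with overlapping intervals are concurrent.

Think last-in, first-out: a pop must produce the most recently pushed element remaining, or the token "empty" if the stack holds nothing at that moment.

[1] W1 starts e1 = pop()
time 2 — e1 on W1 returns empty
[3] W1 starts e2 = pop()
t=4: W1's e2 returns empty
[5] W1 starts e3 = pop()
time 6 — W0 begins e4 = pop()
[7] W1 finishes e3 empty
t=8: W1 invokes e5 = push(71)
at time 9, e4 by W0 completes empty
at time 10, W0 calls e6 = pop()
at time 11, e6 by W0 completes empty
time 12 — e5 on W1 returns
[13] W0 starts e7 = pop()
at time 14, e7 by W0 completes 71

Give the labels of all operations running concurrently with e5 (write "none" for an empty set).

e4, e6

e5 spans [8,12]: anything still running between times 8 and 12 counts as concurrent
e1 [1,2]: before
e2 [3,4]: before
e3 [5,7]: before
e4 [6,9]: concurrent
e6 [10,11]: concurrent
e7 [13,14]: after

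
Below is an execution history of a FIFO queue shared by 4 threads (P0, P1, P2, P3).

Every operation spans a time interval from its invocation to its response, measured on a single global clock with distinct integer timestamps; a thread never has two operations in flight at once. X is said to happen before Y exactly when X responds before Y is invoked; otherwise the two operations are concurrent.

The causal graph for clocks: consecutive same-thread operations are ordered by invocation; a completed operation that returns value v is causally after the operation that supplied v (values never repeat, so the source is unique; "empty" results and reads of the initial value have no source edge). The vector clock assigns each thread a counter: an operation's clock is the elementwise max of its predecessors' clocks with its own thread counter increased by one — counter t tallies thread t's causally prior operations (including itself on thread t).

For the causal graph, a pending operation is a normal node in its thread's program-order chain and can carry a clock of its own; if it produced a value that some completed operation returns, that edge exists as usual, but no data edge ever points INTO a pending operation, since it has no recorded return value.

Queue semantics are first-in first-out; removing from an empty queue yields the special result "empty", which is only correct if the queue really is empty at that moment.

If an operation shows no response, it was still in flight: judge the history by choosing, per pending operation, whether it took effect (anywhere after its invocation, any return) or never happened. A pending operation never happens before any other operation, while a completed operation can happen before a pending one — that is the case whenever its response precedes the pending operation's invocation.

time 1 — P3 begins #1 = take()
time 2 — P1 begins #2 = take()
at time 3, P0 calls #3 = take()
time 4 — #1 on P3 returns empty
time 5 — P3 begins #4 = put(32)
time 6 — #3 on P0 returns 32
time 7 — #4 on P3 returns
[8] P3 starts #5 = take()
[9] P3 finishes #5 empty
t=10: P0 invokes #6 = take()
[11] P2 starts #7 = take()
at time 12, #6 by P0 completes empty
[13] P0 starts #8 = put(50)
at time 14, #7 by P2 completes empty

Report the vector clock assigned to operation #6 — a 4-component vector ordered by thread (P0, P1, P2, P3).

no predecessors for #1 (invoked 1): P3 increments from zero → (0, 0, 0, 1)
no predecessors for #7 (invoked 11): P2 increments from zero → (0, 0, 1, 0)
no predecessors for #2 (invoked 2): P1 increments from zero → (0, 1, 0, 0)
from VC(#1)=(0, 0, 0, 1), #4 (invoked 5) maxes components and bumps P3 → (0, 0, 0, 2)
from VC(#4)=(0, 0, 0, 2), #5 (invoked 8) maxes components and bumps P3 → (0, 0, 0, 3)
from VC(#4)=(0, 0, 0, 2), #3 (invoked 3) maxes components and bumps P0 → (1, 0, 0, 2)
from VC(#3)=(1, 0, 0, 2), #6 (invoked 10) maxes components and bumps P0 → (2, 0, 0, 2)
from VC(#6)=(2, 0, 0, 2), #8 (invoked 13) maxes components and bumps P0 → (3, 0, 0, 2)
target: VC(#6) = (2, 0, 0, 2)

(2, 0, 0, 2)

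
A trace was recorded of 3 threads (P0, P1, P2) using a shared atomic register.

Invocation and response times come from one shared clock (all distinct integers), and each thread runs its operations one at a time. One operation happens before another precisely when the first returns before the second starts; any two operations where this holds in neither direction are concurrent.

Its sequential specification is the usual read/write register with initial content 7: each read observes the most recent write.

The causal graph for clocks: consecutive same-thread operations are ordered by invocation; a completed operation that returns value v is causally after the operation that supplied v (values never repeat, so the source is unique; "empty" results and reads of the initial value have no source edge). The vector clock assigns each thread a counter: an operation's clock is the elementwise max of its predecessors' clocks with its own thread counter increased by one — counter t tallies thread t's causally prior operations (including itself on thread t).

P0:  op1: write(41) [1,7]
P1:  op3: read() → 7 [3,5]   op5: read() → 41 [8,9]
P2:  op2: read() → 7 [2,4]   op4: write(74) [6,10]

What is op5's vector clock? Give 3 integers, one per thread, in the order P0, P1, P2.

VC(op2, invoked at 2): no causal predecessors; +1 on P2 → (0, 0, 1)
VC(op3, invoked at 3): no causal predecessors; +1 on P1 → (0, 1, 0)
VC(op1, invoked at 1): no causal predecessors; +1 on P0 → (1, 0, 0)
op4, invoked 6, takes VC(op2)=(0, 0, 1) under max, adds 1 for P2 → (0, 0, 2)
op5, invoked 8, takes VC(op1)=(1, 0, 0), VC(op3)=(0, 1, 0) under max, adds 1 for P1 → (1, 2, 0)
target: VC(op5) = (1, 2, 0)

(1, 2, 0)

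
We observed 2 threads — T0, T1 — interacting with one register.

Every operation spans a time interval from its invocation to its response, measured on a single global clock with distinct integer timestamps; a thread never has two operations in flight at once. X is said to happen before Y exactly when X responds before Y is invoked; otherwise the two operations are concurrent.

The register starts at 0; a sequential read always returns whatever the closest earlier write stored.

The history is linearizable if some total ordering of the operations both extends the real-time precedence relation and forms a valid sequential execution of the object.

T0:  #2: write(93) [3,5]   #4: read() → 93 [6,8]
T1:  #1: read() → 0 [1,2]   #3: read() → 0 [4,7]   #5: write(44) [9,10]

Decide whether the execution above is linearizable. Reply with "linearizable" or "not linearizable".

a witness: #1, #3, #2, #4, #5
1. #1 read() → 0, leaving value 0
2. #3 read() → 0, leaving value 0
3. #2 write(93), leaving value 93
4. #4 read() → 93, leaving value 93
5. #5 write(44), leaving value 44

linearizable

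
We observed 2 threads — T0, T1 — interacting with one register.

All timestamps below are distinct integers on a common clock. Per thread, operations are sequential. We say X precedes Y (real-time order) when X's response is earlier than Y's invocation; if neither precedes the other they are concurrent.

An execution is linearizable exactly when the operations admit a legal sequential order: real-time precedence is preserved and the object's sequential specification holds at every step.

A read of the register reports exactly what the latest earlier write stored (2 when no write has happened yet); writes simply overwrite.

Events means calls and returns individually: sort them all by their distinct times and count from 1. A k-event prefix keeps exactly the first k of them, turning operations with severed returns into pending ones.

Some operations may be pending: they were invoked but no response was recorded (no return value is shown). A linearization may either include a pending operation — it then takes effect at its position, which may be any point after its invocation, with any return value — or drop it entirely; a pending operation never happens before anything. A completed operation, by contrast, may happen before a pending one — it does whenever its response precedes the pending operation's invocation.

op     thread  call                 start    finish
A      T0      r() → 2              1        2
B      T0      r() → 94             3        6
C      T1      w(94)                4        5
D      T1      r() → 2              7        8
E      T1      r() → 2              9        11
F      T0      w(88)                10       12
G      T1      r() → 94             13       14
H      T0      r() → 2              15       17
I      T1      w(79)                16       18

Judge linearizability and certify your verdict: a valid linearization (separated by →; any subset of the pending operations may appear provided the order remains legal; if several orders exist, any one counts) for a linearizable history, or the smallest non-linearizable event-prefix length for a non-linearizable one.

events 1..7 are fine; event 8 — the response of D at time 8 — makes the prefix non-linearizable
all 2 real-time-respecting orders fail — 4 completed register operations, no legal replay
take A, B, C, D: step 2 already fails, because B r() → 94 cannot occur there
take A, C, B, D: step 4 already fails, because D r() → 2 cannot occur there

not linearizable — minimal violating prefix: 8 events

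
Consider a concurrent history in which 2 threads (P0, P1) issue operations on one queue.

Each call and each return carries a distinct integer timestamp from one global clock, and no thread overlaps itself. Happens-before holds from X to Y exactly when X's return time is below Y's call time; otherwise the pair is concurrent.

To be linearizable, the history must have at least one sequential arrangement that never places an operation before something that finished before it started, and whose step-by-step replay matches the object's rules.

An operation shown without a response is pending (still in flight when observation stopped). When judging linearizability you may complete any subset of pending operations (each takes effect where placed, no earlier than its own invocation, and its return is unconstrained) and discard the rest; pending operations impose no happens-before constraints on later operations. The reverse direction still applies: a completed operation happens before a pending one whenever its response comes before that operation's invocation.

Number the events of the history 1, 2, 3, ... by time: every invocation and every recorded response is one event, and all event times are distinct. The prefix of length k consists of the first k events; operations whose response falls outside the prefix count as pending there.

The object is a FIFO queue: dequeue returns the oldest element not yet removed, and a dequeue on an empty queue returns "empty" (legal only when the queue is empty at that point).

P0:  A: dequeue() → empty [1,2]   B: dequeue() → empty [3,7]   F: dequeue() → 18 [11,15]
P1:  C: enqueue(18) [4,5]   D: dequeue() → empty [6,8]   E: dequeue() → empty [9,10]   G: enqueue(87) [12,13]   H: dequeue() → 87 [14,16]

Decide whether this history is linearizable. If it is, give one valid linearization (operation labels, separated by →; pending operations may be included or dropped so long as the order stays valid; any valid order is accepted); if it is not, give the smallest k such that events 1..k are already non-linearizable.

not linearizable — minimal violating prefix: 8 events

through event 7 a valid linearization exists; event 8 (D responding at time 8) ends that
all 3 real-time-respecting orders fail — 4 completed queue operations, no legal replay
sample order A, B, C, D stalls at step 4 — D dequeue() → empty has no legal effect
sample order A, C, B, D stalls at step 3 — B dequeue() → empty has no legal effect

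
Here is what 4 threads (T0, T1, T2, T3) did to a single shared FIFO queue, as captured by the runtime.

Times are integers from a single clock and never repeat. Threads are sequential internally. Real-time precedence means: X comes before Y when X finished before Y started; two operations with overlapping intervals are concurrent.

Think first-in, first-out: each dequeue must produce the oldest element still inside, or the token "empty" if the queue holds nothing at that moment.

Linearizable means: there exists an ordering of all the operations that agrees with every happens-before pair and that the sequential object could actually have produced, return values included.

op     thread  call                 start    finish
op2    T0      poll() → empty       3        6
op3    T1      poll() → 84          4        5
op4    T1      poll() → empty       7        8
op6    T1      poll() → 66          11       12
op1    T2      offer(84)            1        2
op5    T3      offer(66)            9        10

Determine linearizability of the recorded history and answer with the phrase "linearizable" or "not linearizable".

one valid linearization: op1, op3, op2, op4, op5, op6
after step 1 (op1 offer(84)): queue <84>
after step 2 (op3 poll() → 84): queue <>
after step 3 (op2 poll() → empty): queue <>
after step 4 (op4 poll() → empty): queue <>
after step 5 (op5 offer(66)): queue <66>
after step 6 (op6 poll() → 66): queue <>

linearizable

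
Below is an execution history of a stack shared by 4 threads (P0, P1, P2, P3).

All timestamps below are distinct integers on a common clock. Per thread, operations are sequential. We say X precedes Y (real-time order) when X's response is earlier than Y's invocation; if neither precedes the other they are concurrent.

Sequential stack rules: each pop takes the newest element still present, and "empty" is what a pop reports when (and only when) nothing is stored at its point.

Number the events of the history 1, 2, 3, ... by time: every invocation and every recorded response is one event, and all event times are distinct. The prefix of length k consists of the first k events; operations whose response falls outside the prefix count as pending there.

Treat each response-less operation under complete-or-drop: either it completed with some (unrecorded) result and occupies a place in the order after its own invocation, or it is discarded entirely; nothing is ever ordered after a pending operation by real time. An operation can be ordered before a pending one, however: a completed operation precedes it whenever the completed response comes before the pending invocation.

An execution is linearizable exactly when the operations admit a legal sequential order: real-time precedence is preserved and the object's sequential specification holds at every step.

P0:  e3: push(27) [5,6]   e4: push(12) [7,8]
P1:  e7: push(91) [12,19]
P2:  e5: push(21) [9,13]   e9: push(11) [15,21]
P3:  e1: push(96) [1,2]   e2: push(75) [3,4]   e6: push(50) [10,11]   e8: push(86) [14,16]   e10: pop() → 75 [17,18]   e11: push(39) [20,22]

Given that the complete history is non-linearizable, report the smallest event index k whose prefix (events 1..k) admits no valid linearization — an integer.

a valid linearization of events 1..17 exists, for instance e1, e2, e3, e4, e5, e6, e7, e8:
after step 1 (e1 push(96)): stack <96>
after step 2 (e2 push(75)): stack <96,75>
after step 3 (e3 push(27)): stack <96,75,27>
after step 4 (e4 push(12)): stack <96,75,27,12>
after step 5 (e5 push(21)): stack <96,75,27,12,21>
after step 6 (e6 push(50)): stack <96,75,27,12,21,50>
after step 7 (e7 push(91) (pending, included)): stack <96,75,27,12,21,50,91>
after step 8 (e8 push(86)): stack <96,75,27,12,21,50,91,86>
at event 18 (e10's time-18 response) nothing linearizes any more
including or dropping the 2 pending operations (e7, e9) in any combination fails
e.g. e1, e2, e3, e4, e5, e6, e8, e10 (pending dropped): illegal at step 8, since e10 pop() → 75 cannot apply there
e.g. e1, e2, e3, e4, e6, e5, e8, e10 (pending dropped): illegal at step 8, since e10 pop() → 75 cannot apply there

18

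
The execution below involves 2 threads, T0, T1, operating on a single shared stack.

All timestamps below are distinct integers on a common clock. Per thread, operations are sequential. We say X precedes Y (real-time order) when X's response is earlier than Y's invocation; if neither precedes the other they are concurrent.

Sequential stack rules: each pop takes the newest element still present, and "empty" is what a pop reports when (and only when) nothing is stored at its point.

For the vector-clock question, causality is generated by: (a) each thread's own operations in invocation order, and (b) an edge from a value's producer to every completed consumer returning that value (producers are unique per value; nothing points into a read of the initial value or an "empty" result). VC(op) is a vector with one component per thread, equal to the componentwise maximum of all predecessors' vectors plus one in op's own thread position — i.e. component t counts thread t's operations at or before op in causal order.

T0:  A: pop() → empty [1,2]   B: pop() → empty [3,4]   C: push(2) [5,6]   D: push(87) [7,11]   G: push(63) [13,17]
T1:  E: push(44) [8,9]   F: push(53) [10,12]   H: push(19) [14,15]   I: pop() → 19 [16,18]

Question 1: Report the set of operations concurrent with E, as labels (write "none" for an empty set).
D

concurrent with E ([8,9]): every op whose interval crosses 8..9
A [1,2]: before
B [3,4]: before
C [5,6]: before
D [7,11]: concurrent
F [10,12]: after
G [13,17]: after
H [14,15]: after
I [16,18]: after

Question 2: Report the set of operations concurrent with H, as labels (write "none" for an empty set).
G

H spans [14,15]; an op avoiding the whole window 14..15 is ordered, any other is concurrent
A [1,2]: before
B [3,4]: before
C [5,6]: before
D [7,11]: before
E [8,9]: before
F [10,12]: before
G [13,17]: concurrent
I [16,18]: after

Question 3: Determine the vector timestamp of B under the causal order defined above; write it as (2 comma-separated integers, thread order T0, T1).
(2, 0)

E, invoked 8, has no incoming edges; only T1's bump applies → (0, 1)
A, invoked 1, has no incoming edges; only T0's bump applies → (1, 0)
from VC(E)=(0, 1), F (invoked 10) maxes components and bumps T1 → (0, 2)
from VC(A)=(1, 0), B (invoked 3) maxes components and bumps T0 → (2, 0)
from VC(F)=(0, 2), H (invoked 14) maxes components and bumps T1 → (0, 3)
from VC(B)=(2, 0), C (invoked 5) maxes components and bumps T0 → (3, 0)
from VC(H)=(0, 3), I (invoked 16) maxes components and bumps T1 → (0, 4)
from VC(C)=(3, 0), D (invoked 7) maxes components and bumps T0 → (4, 0)
from VC(D)=(4, 0), G (invoked 13) maxes components and bumps T0 → (5, 0)
target: VC(B) = (2, 0)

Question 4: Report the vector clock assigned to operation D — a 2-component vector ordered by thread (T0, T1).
(4, 0)

no predecessors for E (invoked 8): T1 increments from zero → (0, 1)
no predecessors for A (invoked 1): T0 increments from zero → (1, 0)
merge at F (invoked 10): VC(E)=(0, 1), own-thread bump on T1 → (0, 2)
merge at B (invoked 3): VC(A)=(1, 0), own-thread bump on T0 → (2, 0)
merge at H (invoked 14): VC(F)=(0, 2), own-thread bump on T1 → (0, 3)
merge at C (invoked 5): VC(B)=(2, 0), own-thread bump on T0 → (3, 0)
merge at I (invoked 16): VC(H)=(0, 3), own-thread bump on T1 → (0, 4)
merge at D (invoked 7): VC(C)=(3, 0), own-thread bump on T0 → (4, 0)
merge at G (invoked 13): VC(D)=(4, 0), own-thread bump on T0 → (5, 0)
target: VC(D) = (4, 0)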